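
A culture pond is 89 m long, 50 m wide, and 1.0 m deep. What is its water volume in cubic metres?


Base area = L * W = 89 * 50 = 4450 m^2
Volume = area * depth = 4450 * 1.0 = 4450 m^3

4450 m^3


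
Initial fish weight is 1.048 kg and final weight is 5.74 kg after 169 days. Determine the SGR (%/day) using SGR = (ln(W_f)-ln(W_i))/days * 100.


ln(W_f) = ln(5.74) = 1.7474592
ln(W_i) = ln(1.048) = 0.046883586
ln(W_f) - ln(W_i) = 1.7474592 - 0.046883586 = 1.7005756
SGR = 1.7005756 / 169 * 100 = 1.00626 %/day

1.00626 %/day


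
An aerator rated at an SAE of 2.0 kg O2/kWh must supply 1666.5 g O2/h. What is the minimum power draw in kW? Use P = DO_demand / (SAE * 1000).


SAE in g O2/kWh = 2.0 * 1000 = 2000 g/kWh
P = DO_demand / SAE_g = 1666.5 / 2000 = 0.83325 kW

0.83325 kW


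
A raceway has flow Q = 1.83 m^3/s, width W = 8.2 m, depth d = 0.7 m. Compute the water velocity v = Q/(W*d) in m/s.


Cross-sectional area = W * d = 8.2 * 0.7 = 5.74 m^2
Velocity = Q / A = 1.83 / 5.74 = 0.318815 m/s

0.318815 m/s


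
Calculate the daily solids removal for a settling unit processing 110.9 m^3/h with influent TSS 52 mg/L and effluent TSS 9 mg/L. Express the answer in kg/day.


Concentration drop: TSS_in - TSS_out = 52 - 9 = 43 mg/L
Hourly solids removed = Q * dTSS = 110.9 m^3/h * 43 mg/L = 4768.7 g/h  (m^3/h * mg/L = g/h)
Daily solids removed = 4768.7 * 24 = 114448.8 g/day
Convert g to kg: 114448.8 / 1000 = 114.4488 kg/day

114.4488 kg/day


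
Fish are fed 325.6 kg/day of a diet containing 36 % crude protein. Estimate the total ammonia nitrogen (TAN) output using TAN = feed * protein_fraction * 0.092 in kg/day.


Protein in feed = 325.6 * 36/100 = 117.216 kg/day
TAN = protein * 0.092 = 117.216 * 0.092 = 10.783872 kg/day

10.783872 kg/day


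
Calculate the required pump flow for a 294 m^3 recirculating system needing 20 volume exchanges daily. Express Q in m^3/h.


Daily recirculation volume = 294 m^3 * 20 = 5880 m^3/day
Flow rate Q = daily volume / 24 h = 5880 / 24 = 245 m^3/h

245 m^3/h


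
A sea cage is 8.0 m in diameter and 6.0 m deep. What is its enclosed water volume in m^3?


r = d/2 = 8.0/2 = 4 m
Base area = pi*r^2 = pi*4^2 = 50.265482 m^2
Volume = 50.265482 * 6.0 = 301.593 m^3

301.593 m^3


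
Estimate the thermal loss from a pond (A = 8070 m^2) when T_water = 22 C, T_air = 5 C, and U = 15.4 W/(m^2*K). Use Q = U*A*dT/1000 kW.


Temperature difference dT = 22 - 5 = 17 K
Heat loss (W) = U * A * dT = 15.4 * 8070 * 17 = 2112726 W
Convert to kW: 2112726 / 1000 = 2112.726 kW

2112.726 kW


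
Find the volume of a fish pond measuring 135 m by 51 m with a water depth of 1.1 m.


Base area = L * W = 135 * 51 = 6885 m^2
Volume = area * depth = 6885 * 1.1 = 7573.5 m^3

7573.5 m^3


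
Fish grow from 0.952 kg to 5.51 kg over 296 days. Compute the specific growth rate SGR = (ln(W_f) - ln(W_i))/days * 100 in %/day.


ln(W_f) = ln(5.51) = 1.7065646
ln(W_i) = ln(0.952) = -0.049190244
ln(W_f) - ln(W_i) = 1.7065646 - -0.049190244 = 1.7557548
SGR = 1.7557548 / 296 * 100 = 0.59316 %/day

0.59316 %/day


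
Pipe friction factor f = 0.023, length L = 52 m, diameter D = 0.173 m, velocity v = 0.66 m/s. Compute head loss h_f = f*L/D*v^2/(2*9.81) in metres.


v^2 = 0.66^2 = 0.4356 m^2/s^2
L/D = 52/0.173 = 300.57803
h_f = f*(L/D)*v^2/(2g) = 0.023 * 300.57803 * 0.4356 / 19.62 = 0.153488 m

0.153488 m


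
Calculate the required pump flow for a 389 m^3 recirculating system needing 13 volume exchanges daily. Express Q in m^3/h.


Daily recirculation volume = 389 m^3 * 13 = 5057 m^3/day
Flow rate Q = daily volume / 24 h = 5057 / 24 = 210.708 m^3/h

210.708 m^3/h


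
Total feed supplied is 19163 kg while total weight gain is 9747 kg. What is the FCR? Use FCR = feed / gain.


FCR = feed consumed / weight gained
FCR = 19163 kg / 9747 kg = 1.96604

1.96604


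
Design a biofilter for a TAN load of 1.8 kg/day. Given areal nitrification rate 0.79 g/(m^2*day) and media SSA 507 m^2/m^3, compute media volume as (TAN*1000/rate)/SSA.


A = 1.8*1000 / 0.79 = 2278.481 m^2
V = 2278.481 / 507 = 4.49405

4.49405 m^3


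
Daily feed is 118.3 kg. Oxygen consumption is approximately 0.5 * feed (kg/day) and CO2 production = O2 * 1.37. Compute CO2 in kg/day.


O2 = 118.3 * 0.5 = 59.15
CO2 = 59.15 * 1.37 = 81.0355

81.0355 kg/day


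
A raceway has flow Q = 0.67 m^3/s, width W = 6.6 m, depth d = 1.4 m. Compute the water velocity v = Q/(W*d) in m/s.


Cross-sectional area = W * d = 6.6 * 1.4 = 9.24 m^2
Velocity = Q / A = 0.67 / 9.24 = 0.0725108 m/s

0.0725108 m/s


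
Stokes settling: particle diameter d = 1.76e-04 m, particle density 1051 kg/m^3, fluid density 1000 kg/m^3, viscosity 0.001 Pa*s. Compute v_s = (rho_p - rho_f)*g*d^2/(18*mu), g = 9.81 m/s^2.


Density difference: rho_p - rho_f = 1051 - 1000 = 51 kg/m^3
d^2 = (1.76e-04)^2 = 3.0976e-08 m^2
Numerator = (rho_p - rho_f) * g * d^2 = 51 * 9.81 * 3.0976e-08 = 1.5497603e-05
Denominator = 18 * mu = 18 * 0.001 = 0.018
v_s = 1.5497603e-05 / 0.018 = 8.60978e-04 m/s
Check: Re = rho_f * v_s * d / mu = 1000 * 8.60978e-04 * 1.76e-04 / 0.001 = 0.152 < 1, so Stokes' law applies.

8.60978e-04 m/s


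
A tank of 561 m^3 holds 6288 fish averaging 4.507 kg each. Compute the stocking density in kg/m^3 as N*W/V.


Total biomass = 6288 fish * 4.507 kg = 28340.016 kg
Density = total biomass / volume = 28340.016 / 561 = 50.517 kg/m^3

50.517 kg/m^3


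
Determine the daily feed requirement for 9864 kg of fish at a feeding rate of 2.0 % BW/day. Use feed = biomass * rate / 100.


Feeding rate fraction = 2.0% / 100 = 0.02
Daily feed = 9864 kg * 0.02 = 197.28 kg/day

197.28 kg/day


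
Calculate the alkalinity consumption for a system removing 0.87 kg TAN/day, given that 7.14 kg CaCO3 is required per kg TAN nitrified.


Alkalinity factor: 7.14 kg CaCO3 consumed per kg TAN nitrified
alk = 0.87 kg TAN * 7.14 = 6.2118 kg CaCO3/day

6.2118 kg CaCO3/day


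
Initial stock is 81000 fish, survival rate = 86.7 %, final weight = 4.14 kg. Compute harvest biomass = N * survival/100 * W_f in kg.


Survivors = 81000 * 86.7/100 = 70227 fish
Harvest biomass = survivors * W_f = 70227 * 4.14 = 290739.78 kg

290739.78 kg


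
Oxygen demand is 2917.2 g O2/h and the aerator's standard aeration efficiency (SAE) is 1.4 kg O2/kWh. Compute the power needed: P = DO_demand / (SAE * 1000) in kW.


SAE in g O2/kWh = 1.4 * 1000 = 1400 g/kWh
P = DO_demand / SAE_g = 2917.2 / 1400 = 2.08371 kW

2.08371 kW


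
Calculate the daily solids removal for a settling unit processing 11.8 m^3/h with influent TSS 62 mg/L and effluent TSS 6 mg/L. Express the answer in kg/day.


Concentration drop: TSS_in - TSS_out = 62 - 6 = 56 mg/L
Hourly solids removed = Q * dTSS = 11.8 m^3/h * 56 mg/L = 660.8 g/h  (m^3/h * mg/L = g/h)
Daily solids removed = 660.8 * 24 = 15859.2 g/day
Convert g to kg: 15859.2 / 1000 = 15.8592 kg/day

15.8592 kg/day


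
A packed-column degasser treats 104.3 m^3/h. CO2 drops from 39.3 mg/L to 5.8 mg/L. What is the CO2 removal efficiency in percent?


CO2_out / CO2_in = 5.8 / 39.3 = 0.1475827
Fraction remaining = 0.1475827
efficiency = (1 - 0.1475827) * 100 = 85.2417 %

85.2417 %


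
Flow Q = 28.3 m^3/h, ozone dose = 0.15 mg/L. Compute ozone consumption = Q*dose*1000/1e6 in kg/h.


O3 demand (mg/h) = Q * dose * 1000 = 28.3 * 0.15 * 1000 = 4245 mg/h
Convert mg to kg: 4245 / 1e6 = 0.004245 kg/h

0.004245 kg/h


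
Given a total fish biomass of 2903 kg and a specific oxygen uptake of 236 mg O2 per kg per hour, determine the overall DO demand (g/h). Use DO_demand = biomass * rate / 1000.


Total O2 consumption (mg/h) = 2903 kg * 236 mg/(kg*h) = 685108 mg/h
Convert to g/h: 685108 / 1000 = 685.108 g/h

685.108 g/h


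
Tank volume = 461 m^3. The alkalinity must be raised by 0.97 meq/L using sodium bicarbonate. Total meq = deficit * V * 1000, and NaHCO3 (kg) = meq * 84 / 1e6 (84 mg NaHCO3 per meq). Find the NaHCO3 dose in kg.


Tank volume in L = 461 m^3 * 1000 = 461000 L
Total meq required = 0.97 meq/L * 461000 L = 447170 meq
NaHCO3 mass = 447170 meq * 84 mg/meq / 1e6 = 37.5623 kg

37.5623 kg


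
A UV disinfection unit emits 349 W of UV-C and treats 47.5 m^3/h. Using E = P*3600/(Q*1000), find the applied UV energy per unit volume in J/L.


Energy delivered per hour = 349 W * 3600 s = 1256400 J/h
Volume treated per hour = 47.5 m^3/h * 1000 = 47500 L/h
dose = 1256400 / 47500 = 26.4505 J/L

26.4505 J/L


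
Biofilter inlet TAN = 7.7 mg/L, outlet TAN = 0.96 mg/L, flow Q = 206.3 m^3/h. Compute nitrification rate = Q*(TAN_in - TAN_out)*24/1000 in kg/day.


Concentration drop: TAN_in - TAN_out = 7.7 - 0.96 = 6.74 mg/L
Hourly TAN removed = Q * dTAN = 206.3 m^3/h * 6.74 mg/L = 1390.462 g/h  (m^3/h * mg/L = g/h)
Daily TAN removed = 1390.462 * 24 = 33371.088 g/day
Convert to kg/day: 33371.088 / 1000 = 33.371088 kg/day

33.371088 kg/day


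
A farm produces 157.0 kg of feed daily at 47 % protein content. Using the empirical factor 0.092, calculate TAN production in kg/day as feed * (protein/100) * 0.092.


Protein in feed = 157.0 * 47/100 = 73.79 kg/day
TAN = protein * 0.092 = 73.79 * 0.092 = 6.78868 kg/day

6.78868 kg/day


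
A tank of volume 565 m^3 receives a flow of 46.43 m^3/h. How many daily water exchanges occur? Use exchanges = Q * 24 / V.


Daily flow volume = 46.43 m^3/h * 24 h = 1114.32 m^3/day
Exchanges = daily flow / tank volume = 1114.32 / 565 = 1.97225 exchanges/day

1.97225 exchanges/day


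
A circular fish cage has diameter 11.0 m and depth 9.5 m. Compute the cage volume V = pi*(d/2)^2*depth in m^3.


r = d/2 = 11.0/2 = 5.5 m
Base area = pi*r^2 = pi*5.5^2 = 95.033178 m^2
Volume = 95.033178 * 9.5 = 902.815 m^3

902.815 m^3


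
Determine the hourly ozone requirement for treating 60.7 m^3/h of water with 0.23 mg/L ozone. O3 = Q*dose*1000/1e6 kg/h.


O3 demand (mg/h) = Q * dose * 1000 = 60.7 * 0.23 * 1000 = 13961 mg/h
Convert mg to kg: 13961 / 1e6 = 0.013961 kg/h

0.013961 kg/h


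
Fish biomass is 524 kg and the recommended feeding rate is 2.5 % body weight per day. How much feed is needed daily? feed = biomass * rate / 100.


Feeding rate fraction = 2.5% / 100 = 0.025
Daily feed = 524 kg * 0.025 = 13.1 kg/day

13.1 kg/day


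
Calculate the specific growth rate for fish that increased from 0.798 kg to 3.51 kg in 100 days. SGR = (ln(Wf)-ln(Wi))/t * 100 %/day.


ln(W_f) = ln(3.51) = 1.255616
ln(W_i) = ln(0.798) = -0.22564668
ln(W_f) - ln(W_i) = 1.255616 - -0.22564668 = 1.4812627
SGR = 1.4812627 / 100 * 100 = 1.48126 %/day

1.48126 %/day


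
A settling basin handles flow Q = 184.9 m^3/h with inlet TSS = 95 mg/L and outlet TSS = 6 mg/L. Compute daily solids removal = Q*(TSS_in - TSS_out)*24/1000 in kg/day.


Concentration drop: TSS_in - TSS_out = 95 - 6 = 89 mg/L
Hourly solids removed = Q * dTSS = 184.9 m^3/h * 89 mg/L = 16456.1 g/h  (m^3/h * mg/L = g/h)
Daily solids removed = 16456.1 * 24 = 394946.4 g/day
Convert g to kg: 394946.4 / 1000 = 394.9464 kg/day

394.9464 kg/day


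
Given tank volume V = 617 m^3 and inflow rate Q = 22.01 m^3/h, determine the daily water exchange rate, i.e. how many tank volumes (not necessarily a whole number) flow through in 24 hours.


Daily flow volume = 22.01 m^3/h * 24 h = 528.24 m^3/day
Exchanges = daily flow / tank volume = 528.24 / 617 = 0.856143 exchanges/day

0.856143 exchanges/day


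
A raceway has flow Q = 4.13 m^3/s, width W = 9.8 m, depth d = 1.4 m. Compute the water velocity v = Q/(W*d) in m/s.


Cross-sectional area = W * d = 9.8 * 1.4 = 13.72 m^2
Velocity = Q / A = 4.13 / 13.72 = 0.30102 m/s

0.30102 m/s


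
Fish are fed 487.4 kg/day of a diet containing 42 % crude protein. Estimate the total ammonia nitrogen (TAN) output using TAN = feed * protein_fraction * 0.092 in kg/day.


Protein in feed = 487.4 * 42/100 = 204.708 kg/day
TAN = protein * 0.092 = 204.708 * 0.092 = 18.833136 kg/day

18.833136 kg/day


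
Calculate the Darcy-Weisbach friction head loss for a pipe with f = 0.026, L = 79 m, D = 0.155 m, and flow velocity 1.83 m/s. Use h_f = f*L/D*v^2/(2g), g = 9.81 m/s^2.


v^2 = 1.83^2 = 3.3489 m^2/s^2
L/D = 79/0.155 = 509.67742
h_f = f*(L/D)*v^2/(2g) = 0.026 * 509.67742 * 3.3489 / 19.62 = 2.26189 m

2.26189 m


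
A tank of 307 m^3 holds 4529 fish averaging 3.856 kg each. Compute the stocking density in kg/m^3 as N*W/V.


Total biomass = 4529 fish * 3.856 kg = 17463.824 kg
Density = total biomass / volume = 17463.824 / 307 = 56.8854 kg/m^3

56.8854 kg/m^3


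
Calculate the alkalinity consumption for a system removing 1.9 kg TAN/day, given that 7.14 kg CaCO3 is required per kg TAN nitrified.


Alkalinity factor: 7.14 kg CaCO3 consumed per kg TAN nitrified
alk = 1.9 kg TAN * 7.14 = 13.566 kg CaCO3/day

13.566 kg CaCO3/day


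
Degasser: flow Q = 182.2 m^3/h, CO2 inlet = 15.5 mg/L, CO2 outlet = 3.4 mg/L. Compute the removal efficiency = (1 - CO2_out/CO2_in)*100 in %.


CO2_out / CO2_in = 3.4 / 15.5 = 0.21935484
Fraction remaining = 0.21935484
efficiency = (1 - 0.21935484) * 100 = 78.0645 %

78.0645 %


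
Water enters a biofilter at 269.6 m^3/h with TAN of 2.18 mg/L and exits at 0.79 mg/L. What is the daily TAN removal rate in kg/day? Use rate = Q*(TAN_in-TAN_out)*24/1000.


Concentration drop: TAN_in - TAN_out = 2.18 - 0.79 = 1.39 mg/L
Hourly TAN removed = Q * dTAN = 269.6 m^3/h * 1.39 mg/L = 374.744 g/h  (m^3/h * mg/L = g/h)
Daily TAN removed = 374.744 * 24 = 8993.856 g/day
Convert to kg/day: 8993.856 / 1000 = 8.993856 kg/day

8.993856 kg/day


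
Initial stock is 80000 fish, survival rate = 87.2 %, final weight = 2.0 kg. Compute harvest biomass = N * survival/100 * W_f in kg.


Survivors = 80000 * 87.2/100 = 69760 fish
Harvest biomass = survivors * W_f = 69760 * 2.0 = 139520 kg

139520 kg


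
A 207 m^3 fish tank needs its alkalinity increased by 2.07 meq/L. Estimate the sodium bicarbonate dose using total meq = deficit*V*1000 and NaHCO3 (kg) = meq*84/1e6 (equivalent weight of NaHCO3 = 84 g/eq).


Tank volume in L = 207 m^3 * 1000 = 207000 L
Total meq required = 2.07 meq/L * 207000 L = 428490 meq
NaHCO3 mass = 428490 meq * 84 mg/meq / 1e6 = 35.9932 kg

35.9932 kg


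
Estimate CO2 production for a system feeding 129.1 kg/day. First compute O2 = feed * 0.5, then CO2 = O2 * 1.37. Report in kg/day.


O2 = 129.1 * 0.5 = 64.55
CO2 = 64.55 * 1.37 = 88.4335

88.4335 kg/day


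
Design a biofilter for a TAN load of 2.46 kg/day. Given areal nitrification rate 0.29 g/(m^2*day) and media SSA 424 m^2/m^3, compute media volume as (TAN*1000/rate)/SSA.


A = 2.46*1000 / 0.29 = 8482.7586 m^2
V = 8482.7586 / 424 = 20.0065

20.0065 m^3


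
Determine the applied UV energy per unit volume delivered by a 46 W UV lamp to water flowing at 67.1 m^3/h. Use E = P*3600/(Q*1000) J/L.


Energy delivered per hour = 46 W * 3600 s = 165600 J/h
Volume treated per hour = 67.1 m^3/h * 1000 = 67100 L/h
dose = 165600 / 67100 = 2.46796 J/L

2.46796 J/L


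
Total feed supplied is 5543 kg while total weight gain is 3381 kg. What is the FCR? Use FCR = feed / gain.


FCR = feed consumed / weight gained
FCR = 5543 kg / 3381 kg = 1.63946

1.63946


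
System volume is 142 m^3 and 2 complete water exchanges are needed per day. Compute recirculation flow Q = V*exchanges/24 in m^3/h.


Daily recirculation volume = 142 m^3 * 2 = 284 m^3/day
Flow rate Q = daily volume / 24 h = 284 / 24 = 11.8333 m^3/h

11.8333 m^3/h


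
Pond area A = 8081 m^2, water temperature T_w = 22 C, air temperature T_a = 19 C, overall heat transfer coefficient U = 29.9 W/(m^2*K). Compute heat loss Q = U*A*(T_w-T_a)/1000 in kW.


Temperature difference dT = 22 - 19 = 3 K
Heat loss (W) = U * A * dT = 29.9 * 8081 * 3 = 724865.7 W
Convert to kW: 724865.7 / 1000 = 724.8657 kW

724.8657 kW


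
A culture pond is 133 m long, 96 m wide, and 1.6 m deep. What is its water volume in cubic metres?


Base area = L * W = 133 * 96 = 12768 m^2
Volume = area * depth = 12768 * 1.6 = 20428.8 m^3

20428.8 m^3


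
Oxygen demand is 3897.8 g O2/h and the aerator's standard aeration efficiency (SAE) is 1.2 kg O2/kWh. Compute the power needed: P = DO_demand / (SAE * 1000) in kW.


SAE in g O2/kWh = 1.2 * 1000 = 1200 g/kWh
P = DO_demand / SAE_g = 3897.8 / 1200 = 3.24817 kW

3.24817 kW


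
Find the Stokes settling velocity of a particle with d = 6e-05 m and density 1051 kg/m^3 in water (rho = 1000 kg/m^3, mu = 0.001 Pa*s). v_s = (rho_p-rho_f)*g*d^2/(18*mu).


Density difference: rho_p - rho_f = 1051 - 1000 = 51 kg/m^3
d^2 = (6e-05)^2 = 3.6e-09 m^2
Numerator = (rho_p - rho_f) * g * d^2 = 51 * 9.81 * 3.6e-09 = 1.801116e-06
Denominator = 18 * mu = 18 * 0.001 = 0.018
v_s = 1.801116e-06 / 0.018 = 1.00062e-04 m/s
Check: Re = rho_f * v_s * d / mu = 1000 * 1.00062e-04 * 6e-05 / 0.001 = 0.006 < 1, so Stokes' law applies.

1.00062e-04 m/s


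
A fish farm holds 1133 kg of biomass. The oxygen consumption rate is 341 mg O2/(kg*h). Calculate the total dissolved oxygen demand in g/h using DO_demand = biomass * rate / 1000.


Total O2 consumption (mg/h) = 1133 kg * 341 mg/(kg*h) = 386353 mg/h
Convert to g/h: 386353 / 1000 = 386.353 g/h

386.353 g/h


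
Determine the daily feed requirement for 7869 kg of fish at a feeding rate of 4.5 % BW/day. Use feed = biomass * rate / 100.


Feeding rate fraction = 4.5% / 100 = 0.045
Daily feed = 7869 kg * 0.045 = 354.105 kg/day

354.105 kg/day


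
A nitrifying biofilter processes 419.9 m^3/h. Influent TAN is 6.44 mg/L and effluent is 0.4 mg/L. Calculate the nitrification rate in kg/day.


Concentration drop: TAN_in - TAN_out = 6.44 - 0.4 = 6.04 mg/L
Hourly TAN removed = Q * dTAN = 419.9 m^3/h * 6.04 mg/L = 2536.196 g/h  (m^3/h * mg/L = g/h)
Daily TAN removed = 2536.196 * 24 = 60868.704 g/day
Convert to kg/day: 60868.704 / 1000 = 60.868704 kg/day

60.868704 kg/day


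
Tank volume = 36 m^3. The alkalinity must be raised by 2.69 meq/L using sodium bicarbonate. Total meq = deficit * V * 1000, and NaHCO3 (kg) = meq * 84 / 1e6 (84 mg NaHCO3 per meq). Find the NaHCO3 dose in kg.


Tank volume in L = 36 m^3 * 1000 = 36000 L
Total meq required = 2.69 meq/L * 36000 L = 96840 meq
NaHCO3 mass = 96840 meq * 84 mg/meq / 1e6 = 8.13456 kg

8.13456 kg


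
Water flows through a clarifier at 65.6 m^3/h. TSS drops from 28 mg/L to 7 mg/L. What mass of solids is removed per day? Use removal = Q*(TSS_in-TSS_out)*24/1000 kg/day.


Concentration drop: TSS_in - TSS_out = 28 - 7 = 21 mg/L
Hourly solids removed = Q * dTSS = 65.6 m^3/h * 21 mg/L = 1377.6 g/h  (m^3/h * mg/L = g/h)
Daily solids removed = 1377.6 * 24 = 33062.4 g/day
Convert g to kg: 33062.4 / 1000 = 33.0624 kg/day

33.0624 kg/day


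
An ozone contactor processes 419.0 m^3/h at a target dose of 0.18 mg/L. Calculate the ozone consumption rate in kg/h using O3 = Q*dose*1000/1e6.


O3 demand (mg/h) = Q * dose * 1000 = 419.0 * 0.18 * 1000 = 75420 mg/h
Convert mg to kg: 75420 / 1e6 = 0.07542 kg/h

0.07542 kg/h


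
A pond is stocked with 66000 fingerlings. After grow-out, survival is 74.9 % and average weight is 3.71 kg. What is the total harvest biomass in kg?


Survivors = 66000 * 74.9/100 = 49434 fish
Harvest biomass = survivors * W_f = 49434 * 3.71 = 183400.14 kg

183400.14 kg


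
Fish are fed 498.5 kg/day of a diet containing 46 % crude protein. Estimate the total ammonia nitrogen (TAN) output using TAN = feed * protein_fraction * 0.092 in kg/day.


Protein in feed = 498.5 * 46/100 = 229.31 kg/day
TAN = protein * 0.092 = 229.31 * 0.092 = 21.09652 kg/day

21.09652 kg/day


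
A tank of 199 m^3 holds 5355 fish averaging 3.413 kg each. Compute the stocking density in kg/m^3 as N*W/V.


Total biomass = 5355 fish * 3.413 kg = 18276.615 kg
Density = total biomass / volume = 18276.615 / 199 = 91.8423 kg/m^3

91.8423 kg/m^3


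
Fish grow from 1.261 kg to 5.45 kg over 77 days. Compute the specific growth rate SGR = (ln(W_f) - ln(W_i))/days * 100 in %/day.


ln(W_f) = ln(5.45) = 1.6956156
ln(W_i) = ln(1.261) = 0.23190506
ln(W_f) - ln(W_i) = 1.6956156 - 0.23190506 = 1.4637105
SGR = 1.4637105 / 77 * 100 = 1.90092 %/day

1.90092 %/day


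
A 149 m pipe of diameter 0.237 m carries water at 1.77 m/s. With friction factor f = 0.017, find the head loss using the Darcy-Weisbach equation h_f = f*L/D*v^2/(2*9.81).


v^2 = 1.77^2 = 3.1329 m^2/s^2
L/D = 149/0.237 = 628.69198
h_f = f*(L/D)*v^2/(2g) = 0.017 * 628.69198 * 3.1329 / 19.62 = 1.70661 m

1.70661 m


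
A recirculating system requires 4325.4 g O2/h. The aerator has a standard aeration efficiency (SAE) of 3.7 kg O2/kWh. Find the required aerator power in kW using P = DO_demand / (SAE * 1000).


SAE in g O2/kWh = 3.7 * 1000 = 3700 g/kWh
P = DO_demand / SAE_g = 4325.4 / 3700 = 1.16903 kW

1.16903 kW


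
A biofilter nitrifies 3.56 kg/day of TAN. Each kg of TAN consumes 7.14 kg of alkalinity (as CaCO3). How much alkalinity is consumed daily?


Alkalinity factor: 7.14 kg CaCO3 consumed per kg TAN nitrified
alk = 3.56 kg TAN * 7.14 = 25.4184 kg CaCO3/day

25.4184 kg CaCO3/day


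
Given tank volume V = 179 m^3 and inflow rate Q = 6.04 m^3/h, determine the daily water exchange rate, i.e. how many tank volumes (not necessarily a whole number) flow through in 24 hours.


Daily flow volume = 6.04 m^3/h * 24 h = 144.96 m^3/day
Exchanges = daily flow / tank volume = 144.96 / 179 = 0.809832 exchanges/day

0.809832 exchanges/day


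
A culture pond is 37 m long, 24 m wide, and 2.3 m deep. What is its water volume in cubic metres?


Base area = L * W = 37 * 24 = 888 m^2
Volume = area * depth = 888 * 2.3 = 2042.4 m^3

2042.4 m^3


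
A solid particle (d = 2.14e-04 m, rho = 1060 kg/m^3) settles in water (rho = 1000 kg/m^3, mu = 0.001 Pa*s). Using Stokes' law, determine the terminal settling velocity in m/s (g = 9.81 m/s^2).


Density difference: rho_p - rho_f = 1060 - 1000 = 60 kg/m^3
d^2 = (2.14e-04)^2 = 4.5796e-08 m^2
Numerator = (rho_p - rho_f) * g * d^2 = 60 * 9.81 * 4.5796e-08 = 2.6955526e-05
Denominator = 18 * mu = 18 * 0.001 = 0.018
v_s = 2.6955526e-05 / 0.018 = 0.00149753 m/s
Check: Re = rho_f * v_s * d / mu = 1000 * 0.00149753 * 2.14e-04 / 0.001 = 0.32 < 1, so Stokes' law applies.

0.00149753 m/s


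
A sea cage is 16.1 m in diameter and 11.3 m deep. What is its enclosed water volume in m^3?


r = d/2 = 16.1/2 = 8.05 m
Base area = pi*r^2 = pi*8.05^2 = 203.58306 m^2
Volume = 203.58306 * 11.3 = 2300.49 m^3

2300.49 m^3


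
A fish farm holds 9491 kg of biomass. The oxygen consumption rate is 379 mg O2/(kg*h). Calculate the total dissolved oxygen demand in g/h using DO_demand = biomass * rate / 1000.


Total O2 consumption (mg/h) = 9491 kg * 379 mg/(kg*h) = 3597089 mg/h
Convert to g/h: 3597089 / 1000 = 3597.089 g/h

3597.089 g/h


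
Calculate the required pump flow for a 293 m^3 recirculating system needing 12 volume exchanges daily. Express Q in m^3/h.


Daily recirculation volume = 293 m^3 * 12 = 3516 m^3/day
Flow rate Q = daily volume / 24 h = 3516 / 24 = 146.5 m^3/h

146.5 m^3/h


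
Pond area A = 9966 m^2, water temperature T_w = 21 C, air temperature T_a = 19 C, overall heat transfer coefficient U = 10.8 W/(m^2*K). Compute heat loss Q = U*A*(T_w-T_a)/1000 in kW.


Temperature difference dT = 21 - 19 = 2 K
Heat loss (W) = U * A * dT = 10.8 * 9966 * 2 = 215265.6 W
Convert to kW: 215265.6 / 1000 = 215.2656 kW

215.2656 kW


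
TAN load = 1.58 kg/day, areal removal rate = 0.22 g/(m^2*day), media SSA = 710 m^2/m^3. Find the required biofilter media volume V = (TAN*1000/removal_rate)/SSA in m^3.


A = 1.58*1000 / 0.22 = 7181.8182 m^2
V = 7181.8182 / 710 = 10.1152

10.1152 m^3


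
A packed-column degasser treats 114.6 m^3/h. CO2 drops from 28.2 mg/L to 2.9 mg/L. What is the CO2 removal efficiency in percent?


CO2_out / CO2_in = 2.9 / 28.2 = 0.10283688
Fraction remaining = 0.10283688
efficiency = (1 - 0.10283688) * 100 = 89.7163 %

89.7163 %


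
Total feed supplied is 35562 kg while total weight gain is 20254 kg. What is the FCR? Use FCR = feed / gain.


FCR = feed consumed / weight gained
FCR = 35562 kg / 20254 kg = 1.7558

1.7558


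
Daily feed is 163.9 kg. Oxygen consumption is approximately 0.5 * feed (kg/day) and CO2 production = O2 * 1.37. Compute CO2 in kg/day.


O2 = 163.9 * 0.5 = 81.95
CO2 = 81.95 * 1.37 = 112.2715

112.2715 kg/day


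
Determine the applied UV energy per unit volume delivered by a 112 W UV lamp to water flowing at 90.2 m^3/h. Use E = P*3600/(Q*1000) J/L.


Energy delivered per hour = 112 W * 3600 s = 403200 J/h
Volume treated per hour = 90.2 m^3/h * 1000 = 90200 L/h
dose = 403200 / 90200 = 4.47007 J/L

4.47007 J/L


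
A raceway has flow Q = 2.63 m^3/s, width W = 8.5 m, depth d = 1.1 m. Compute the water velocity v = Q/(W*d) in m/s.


Cross-sectional area = W * d = 8.5 * 1.1 = 9.35 m^2
Velocity = Q / A = 2.63 / 9.35 = 0.281283 m/s

0.281283 m/s


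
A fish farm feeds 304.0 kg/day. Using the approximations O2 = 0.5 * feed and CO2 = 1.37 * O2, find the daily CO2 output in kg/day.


O2 = 304.0 * 0.5 = 152
CO2 = 152 * 1.37 = 208.24

208.24 kg/day


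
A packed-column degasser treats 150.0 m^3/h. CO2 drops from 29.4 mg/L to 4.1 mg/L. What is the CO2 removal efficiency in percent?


CO2_out / CO2_in = 4.1 / 29.4 = 0.13945578
Fraction remaining = 0.13945578
efficiency = (1 - 0.13945578) * 100 = 86.0544 %

86.0544 %


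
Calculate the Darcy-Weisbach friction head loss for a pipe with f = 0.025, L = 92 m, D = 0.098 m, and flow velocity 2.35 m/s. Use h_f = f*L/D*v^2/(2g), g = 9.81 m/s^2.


v^2 = 2.35^2 = 5.5225 m^2/s^2
L/D = 92/0.098 = 938.77551
h_f = f*(L/D)*v^2/(2g) = 0.025 * 938.77551 * 5.5225 / 19.62 = 6.606 m

6.606 m


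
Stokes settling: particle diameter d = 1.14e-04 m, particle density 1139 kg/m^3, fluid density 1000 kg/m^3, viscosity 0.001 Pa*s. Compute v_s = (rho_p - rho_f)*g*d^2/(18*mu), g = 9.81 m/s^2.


Density difference: rho_p - rho_f = 1139 - 1000 = 139 kg/m^3
d^2 = (1.14e-04)^2 = 1.2996e-08 m^2
Numerator = (rho_p - rho_f) * g * d^2 = 139 * 9.81 * 1.2996e-08 = 1.7721216e-05
Denominator = 18 * mu = 18 * 0.001 = 0.018
v_s = 1.7721216e-05 / 0.018 = 9.84512e-04 m/s
Check: Re = rho_f * v_s * d / mu = 1000 * 9.84512e-04 * 1.14e-04 / 0.001 = 0.112 < 1, so Stokes' law applies.

9.84512e-04 m/s


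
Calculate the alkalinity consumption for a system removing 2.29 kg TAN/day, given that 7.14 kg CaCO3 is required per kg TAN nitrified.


Alkalinity factor: 7.14 kg CaCO3 consumed per kg TAN nitrified
alk = 2.29 kg TAN * 7.14 = 16.3506 kg CaCO3/day

16.3506 kg CaCO3/day


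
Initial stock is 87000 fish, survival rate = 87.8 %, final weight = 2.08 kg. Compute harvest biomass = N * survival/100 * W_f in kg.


Survivors = 87000 * 87.8/100 = 76386 fish
Harvest biomass = survivors * W_f = 76386 * 2.08 = 158882.88 kg

158882.88 kg


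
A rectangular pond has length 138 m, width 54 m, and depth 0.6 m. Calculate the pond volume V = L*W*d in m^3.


Base area = L * W = 138 * 54 = 7452 m^2
Volume = area * depth = 7452 * 0.6 = 4471.2 m^3

4471.2 m^3


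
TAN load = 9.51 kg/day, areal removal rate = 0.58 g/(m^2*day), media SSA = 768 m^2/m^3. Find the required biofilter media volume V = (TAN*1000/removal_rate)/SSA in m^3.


A = 9.51*1000 / 0.58 = 16396.552 m^2
V = 16396.552 / 768 = 21.3497

21.3497 m^3


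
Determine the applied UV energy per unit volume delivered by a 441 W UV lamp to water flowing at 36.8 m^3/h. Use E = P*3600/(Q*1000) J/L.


Energy delivered per hour = 441 W * 3600 s = 1587600 J/h
Volume treated per hour = 36.8 m^3/h * 1000 = 36800 L/h
dose = 1587600 / 36800 = 43.1413 J/L

43.1413 J/L


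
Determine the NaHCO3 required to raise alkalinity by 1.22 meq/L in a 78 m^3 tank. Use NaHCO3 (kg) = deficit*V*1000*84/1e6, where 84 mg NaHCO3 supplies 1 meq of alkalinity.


Tank volume in L = 78 m^3 * 1000 = 78000 L
Total meq required = 1.22 meq/L * 78000 L = 95160 meq
NaHCO3 mass = 95160 meq * 84 mg/meq / 1e6 = 7.99344 kg

7.99344 kg


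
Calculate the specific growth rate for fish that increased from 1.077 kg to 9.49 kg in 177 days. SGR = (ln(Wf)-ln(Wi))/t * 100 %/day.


ln(W_f) = ln(9.49) = 2.2502386
ln(W_i) = ln(1.077) = 0.074179398
ln(W_f) - ln(W_i) = 2.2502386 - 0.074179398 = 2.1760592
SGR = 2.1760592 / 177 * 100 = 1.22941 %/day

1.22941 %/day


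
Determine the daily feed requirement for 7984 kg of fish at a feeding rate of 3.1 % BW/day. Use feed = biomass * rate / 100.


Feeding rate fraction = 3.1% / 100 = 0.031
Daily feed = 7984 kg * 0.031 = 247.504 kg/day

247.504 kg/day


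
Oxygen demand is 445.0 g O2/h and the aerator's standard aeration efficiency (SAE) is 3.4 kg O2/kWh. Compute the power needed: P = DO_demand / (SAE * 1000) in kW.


SAE in g O2/kWh = 3.4 * 1000 = 3400 g/kWh
P = DO_demand / SAE_g = 445.0 / 3400 = 0.130882 kW

0.130882 kW


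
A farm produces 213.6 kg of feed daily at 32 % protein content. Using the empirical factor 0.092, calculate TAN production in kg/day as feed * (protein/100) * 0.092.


Protein in feed = 213.6 * 32/100 = 68.352 kg/day
TAN = protein * 0.092 = 68.352 * 0.092 = 6.288384 kg/day

6.288384 kg/day


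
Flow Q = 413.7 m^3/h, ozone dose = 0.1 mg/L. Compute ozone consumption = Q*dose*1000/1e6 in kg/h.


O3 demand (mg/h) = Q * dose * 1000 = 413.7 * 0.1 * 1000 = 41370 mg/h
Convert mg to kg: 41370 / 1e6 = 0.04137 kg/h

0.04137 kg/h


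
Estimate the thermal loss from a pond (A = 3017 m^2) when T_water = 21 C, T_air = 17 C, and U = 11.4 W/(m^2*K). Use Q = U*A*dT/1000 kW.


Temperature difference dT = 21 - 17 = 4 K
Heat loss (W) = U * A * dT = 11.4 * 3017 * 4 = 137575.2 W
Convert to kW: 137575.2 / 1000 = 137.5752 kW

137.5752 kW


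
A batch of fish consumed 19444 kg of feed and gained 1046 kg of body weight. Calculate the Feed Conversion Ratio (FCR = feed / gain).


FCR = feed consumed / weight gained
FCR = 19444 kg / 1046 kg = 18.5889

18.5889


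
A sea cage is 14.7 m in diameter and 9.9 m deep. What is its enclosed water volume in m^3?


r = d/2 = 14.7/2 = 7.35 m
Base area = pi*r^2 = pi*7.35^2 = 169.71669 m^2
Volume = 169.71669 * 9.9 = 1680.2 m^3

1680.2 m^3


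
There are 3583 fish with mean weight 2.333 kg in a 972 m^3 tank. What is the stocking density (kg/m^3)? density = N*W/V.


Total biomass = 3583 fish * 2.333 kg = 8359.139 kg
Density = total biomass / volume = 8359.139 / 972 = 8.59994 kg/m^3

8.59994 kg/m^3


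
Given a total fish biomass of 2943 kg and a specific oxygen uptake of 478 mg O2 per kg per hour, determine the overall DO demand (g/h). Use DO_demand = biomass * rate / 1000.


Total O2 consumption (mg/h) = 2943 kg * 478 mg/(kg*h) = 1406754 mg/h
Convert to g/h: 1406754 / 1000 = 1406.754 g/h

1406.754 g/h


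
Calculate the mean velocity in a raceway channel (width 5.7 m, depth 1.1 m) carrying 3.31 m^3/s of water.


Cross-sectional area = W * d = 5.7 * 1.1 = 6.27 m^2
Velocity = Q / A = 3.31 / 6.27 = 0.527911 m/s

0.527911 m/s


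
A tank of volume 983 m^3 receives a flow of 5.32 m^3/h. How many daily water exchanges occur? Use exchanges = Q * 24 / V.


Daily flow volume = 5.32 m^3/h * 24 h = 127.68 m^3/day
Exchanges = daily flow / tank volume = 127.68 / 983 = 0.129888 exchanges/day

0.129888 exchanges/day


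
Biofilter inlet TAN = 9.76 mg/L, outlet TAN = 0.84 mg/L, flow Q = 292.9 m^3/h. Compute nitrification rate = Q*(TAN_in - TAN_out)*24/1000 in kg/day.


Concentration drop: TAN_in - TAN_out = 9.76 - 0.84 = 8.92 mg/L
Hourly TAN removed = Q * dTAN = 292.9 m^3/h * 8.92 mg/L = 2612.668 g/h  (m^3/h * mg/L = g/h)
Daily TAN removed = 2612.668 * 24 = 62704.032 g/day
Convert to kg/day: 62704.032 / 1000 = 62.704032 kg/day

62.704032 kg/day


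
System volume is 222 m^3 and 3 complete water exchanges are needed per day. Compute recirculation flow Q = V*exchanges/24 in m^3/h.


Daily recirculation volume = 222 m^3 * 3 = 666 m^3/day
Flow rate Q = daily volume / 24 h = 666 / 24 = 27.75 m^3/h

27.75 m^3/h


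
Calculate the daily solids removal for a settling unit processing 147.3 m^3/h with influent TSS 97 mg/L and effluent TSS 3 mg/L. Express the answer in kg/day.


Concentration drop: TSS_in - TSS_out = 97 - 3 = 94 mg/L
Hourly solids removed = Q * dTSS = 147.3 m^3/h * 94 mg/L = 13846.2 g/h  (m^3/h * mg/L = g/h)
Daily solids removed = 13846.2 * 24 = 332308.8 g/day
Convert g to kg: 332308.8 / 1000 = 332.3088 kg/day

332.3088 kg/day


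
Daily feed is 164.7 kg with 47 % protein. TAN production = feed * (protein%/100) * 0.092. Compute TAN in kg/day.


Protein in feed = 164.7 * 47/100 = 77.409 kg/day
TAN = protein * 0.092 = 77.409 * 0.092 = 7.121628 kg/day

7.121628 kg/day


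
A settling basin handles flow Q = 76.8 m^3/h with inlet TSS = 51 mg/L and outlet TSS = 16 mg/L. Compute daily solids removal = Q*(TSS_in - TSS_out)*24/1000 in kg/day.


Concentration drop: TSS_in - TSS_out = 51 - 16 = 35 mg/L
Hourly solids removed = Q * dTSS = 76.8 m^3/h * 35 mg/L = 2688 g/h  (m^3/h * mg/L = g/h)
Daily solids removed = 2688 * 24 = 64512 g/day
Convert g to kg: 64512 / 1000 = 64.512 kg/day

64.512 kg/day


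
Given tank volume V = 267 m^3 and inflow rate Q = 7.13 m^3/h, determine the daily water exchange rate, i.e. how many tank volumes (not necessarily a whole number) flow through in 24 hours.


Daily flow volume = 7.13 m^3/h * 24 h = 171.12 m^3/day
Exchanges = daily flow / tank volume = 171.12 / 267 = 0.640899 exchanges/day

0.640899 exchanges/day


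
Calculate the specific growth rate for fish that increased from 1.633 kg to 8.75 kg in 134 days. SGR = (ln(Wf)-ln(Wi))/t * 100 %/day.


ln(W_f) = ln(8.75) = 2.1690537
ln(W_i) = ln(1.633) = 0.49041881
ln(W_f) - ln(W_i) = 2.1690537 - 0.49041881 = 1.6786349
SGR = 1.6786349 / 134 * 100 = 1.25271 %/day

1.25271 %/day


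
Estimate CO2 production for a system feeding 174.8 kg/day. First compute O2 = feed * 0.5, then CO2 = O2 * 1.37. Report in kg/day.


O2 = 174.8 * 0.5 = 87.4
CO2 = 87.4 * 1.37 = 119.738

119.738 kg/day


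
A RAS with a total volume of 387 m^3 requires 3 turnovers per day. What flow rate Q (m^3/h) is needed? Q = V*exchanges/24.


Daily recirculation volume = 387 m^3 * 3 = 1161 m^3/day
Flow rate Q = daily volume / 24 h = 1161 / 24 = 48.375 m^3/h

48.375 m^3/h


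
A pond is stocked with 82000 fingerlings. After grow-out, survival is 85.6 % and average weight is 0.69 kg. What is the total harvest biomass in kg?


Survivors = 82000 * 85.6/100 = 70192 fish
Harvest biomass = survivors * W_f = 70192 * 0.69 = 48432.48 kg

48432.48 kg


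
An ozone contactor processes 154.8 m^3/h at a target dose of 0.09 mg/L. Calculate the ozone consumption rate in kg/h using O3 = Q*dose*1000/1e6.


O3 demand (mg/h) = Q * dose * 1000 = 154.8 * 0.09 * 1000 = 13932 mg/h
Convert mg to kg: 13932 / 1e6 = 0.013932 kg/h

0.013932 kg/h


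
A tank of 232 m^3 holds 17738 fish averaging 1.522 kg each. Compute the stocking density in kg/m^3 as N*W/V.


Total biomass = 17738 fish * 1.522 kg = 26997.236 kg
Density = total biomass / volume = 26997.236 / 232 = 116.367 kg/m^3

116.367 kg/m^3


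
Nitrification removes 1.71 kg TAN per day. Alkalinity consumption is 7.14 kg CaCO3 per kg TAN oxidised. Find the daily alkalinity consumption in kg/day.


Alkalinity factor: 7.14 kg CaCO3 consumed per kg TAN nitrified
alk = 1.71 kg TAN * 7.14 = 12.2094 kg CaCO3/day

12.2094 kg CaCO3/day


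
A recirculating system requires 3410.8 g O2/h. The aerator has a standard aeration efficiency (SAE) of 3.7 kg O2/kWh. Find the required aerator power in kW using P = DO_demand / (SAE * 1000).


SAE in g O2/kWh = 3.7 * 1000 = 3700 g/kWh
P = DO_demand / SAE_g = 3410.8 / 3700 = 0.921838 kW

0.921838 kW


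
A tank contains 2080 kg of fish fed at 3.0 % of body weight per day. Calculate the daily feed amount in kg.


Feeding rate fraction = 3.0% / 100 = 0.03
Daily feed = 2080 kg * 0.03 = 62.4 kg/day

62.4 kg/day


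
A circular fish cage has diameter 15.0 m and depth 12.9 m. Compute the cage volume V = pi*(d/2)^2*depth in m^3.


r = d/2 = 15.0/2 = 7.5 m
Base area = pi*r^2 = pi*7.5^2 = 176.71459 m^2
Volume = 176.71459 * 12.9 = 2279.62 m^3

2279.62 m^3


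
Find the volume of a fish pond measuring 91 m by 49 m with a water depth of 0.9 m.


Base area = L * W = 91 * 49 = 4459 m^2
Volume = area * depth = 4459 * 0.9 = 4013.1 m^3

4013.1 m^3


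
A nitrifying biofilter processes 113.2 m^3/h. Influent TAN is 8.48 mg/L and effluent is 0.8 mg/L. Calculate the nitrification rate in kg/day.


Concentration drop: TAN_in - TAN_out = 8.48 - 0.8 = 7.68 mg/L
Hourly TAN removed = Q * dTAN = 113.2 m^3/h * 7.68 mg/L = 869.376 g/h  (m^3/h * mg/L = g/h)
Daily TAN removed = 869.376 * 24 = 20865.024 g/day
Convert to kg/day: 20865.024 / 1000 = 20.865024 kg/day

20.865024 kg/day


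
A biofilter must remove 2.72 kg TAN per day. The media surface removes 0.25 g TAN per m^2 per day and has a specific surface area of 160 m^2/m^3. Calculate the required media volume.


A = 2.72*1000 / 0.25 = 10880 m^2
V = 10880 / 160 = 68

68 m^3


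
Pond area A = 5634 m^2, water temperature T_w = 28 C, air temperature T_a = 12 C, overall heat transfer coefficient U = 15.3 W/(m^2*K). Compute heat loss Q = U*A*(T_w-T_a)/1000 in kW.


Temperature difference dT = 28 - 12 = 16 K
Heat loss (W) = U * A * dT = 15.3 * 5634 * 16 = 1379203.2 W
Convert to kW: 1379203.2 / 1000 = 1379.2032 kW

1379.2032 kW


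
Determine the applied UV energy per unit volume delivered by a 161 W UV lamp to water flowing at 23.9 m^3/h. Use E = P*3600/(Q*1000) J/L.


Energy delivered per hour = 161 W * 3600 s = 579600 J/h
Volume treated per hour = 23.9 m^3/h * 1000 = 23900 L/h
dose = 579600 / 23900 = 24.251 J/L

24.251 J/L


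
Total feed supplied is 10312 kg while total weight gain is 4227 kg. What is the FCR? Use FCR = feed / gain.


FCR = feed consumed / weight gained
FCR = 10312 kg / 4227 kg = 2.43956

2.43956


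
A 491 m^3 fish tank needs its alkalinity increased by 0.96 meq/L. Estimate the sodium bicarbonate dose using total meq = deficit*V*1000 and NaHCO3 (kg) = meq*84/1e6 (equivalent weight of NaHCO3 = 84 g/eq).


Tank volume in L = 491 m^3 * 1000 = 491000 L
Total meq required = 0.96 meq/L * 491000 L = 471360 meq
NaHCO3 mass = 471360 meq * 84 mg/meq / 1e6 = 39.5942 kg

39.5942 kg


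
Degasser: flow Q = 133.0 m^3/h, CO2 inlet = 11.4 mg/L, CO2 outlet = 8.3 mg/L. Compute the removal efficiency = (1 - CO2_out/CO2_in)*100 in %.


CO2_out / CO2_in = 8.3 / 11.4 = 0.72807018
Fraction remaining = 0.72807018
efficiency = (1 - 0.72807018) * 100 = 27.193 %

27.193 %


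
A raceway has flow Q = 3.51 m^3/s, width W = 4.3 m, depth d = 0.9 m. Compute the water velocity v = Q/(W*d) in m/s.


Cross-sectional area = W * d = 4.3 * 0.9 = 3.87 m^2
Velocity = Q / A = 3.51 / 3.87 = 0.906977 m/s

0.906977 m/s


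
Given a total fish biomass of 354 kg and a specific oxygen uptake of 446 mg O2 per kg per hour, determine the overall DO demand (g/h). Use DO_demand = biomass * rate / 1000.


Total O2 consumption (mg/h) = 354 kg * 446 mg/(kg*h) = 157884 mg/h
Convert to g/h: 157884 / 1000 = 157.884 g/h

157.884 g/h


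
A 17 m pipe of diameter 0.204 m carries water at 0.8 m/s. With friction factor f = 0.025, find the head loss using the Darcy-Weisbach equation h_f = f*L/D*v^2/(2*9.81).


v^2 = 0.8^2 = 0.64 m^2/s^2
L/D = 17/0.204 = 83.333333
h_f = f*(L/D)*v^2/(2g) = 0.025 * 83.333333 * 0.64 / 19.62 = 0.0679579 m

0.0679579 m


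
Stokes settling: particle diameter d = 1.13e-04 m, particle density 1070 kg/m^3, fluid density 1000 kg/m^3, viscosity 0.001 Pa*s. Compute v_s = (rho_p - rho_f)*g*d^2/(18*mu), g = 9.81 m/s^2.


Density difference: rho_p - rho_f = 1070 - 1000 = 70 kg/m^3
d^2 = (1.13e-04)^2 = 1.2769e-08 m^2
Numerator = (rho_p - rho_f) * g * d^2 = 70 * 9.81 * 1.2769e-08 = 8.7684723e-06
Denominator = 18 * mu = 18 * 0.001 = 0.018
v_s = 8.7684723e-06 / 0.018 = 4.87137e-04 m/s
Check: Re = rho_f * v_s * d / mu = 1000 * 4.87137e-04 * 1.13e-04 / 0.001 = 0.055 < 1, so Stokes' law applies.

4.87137e-04 m/s
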